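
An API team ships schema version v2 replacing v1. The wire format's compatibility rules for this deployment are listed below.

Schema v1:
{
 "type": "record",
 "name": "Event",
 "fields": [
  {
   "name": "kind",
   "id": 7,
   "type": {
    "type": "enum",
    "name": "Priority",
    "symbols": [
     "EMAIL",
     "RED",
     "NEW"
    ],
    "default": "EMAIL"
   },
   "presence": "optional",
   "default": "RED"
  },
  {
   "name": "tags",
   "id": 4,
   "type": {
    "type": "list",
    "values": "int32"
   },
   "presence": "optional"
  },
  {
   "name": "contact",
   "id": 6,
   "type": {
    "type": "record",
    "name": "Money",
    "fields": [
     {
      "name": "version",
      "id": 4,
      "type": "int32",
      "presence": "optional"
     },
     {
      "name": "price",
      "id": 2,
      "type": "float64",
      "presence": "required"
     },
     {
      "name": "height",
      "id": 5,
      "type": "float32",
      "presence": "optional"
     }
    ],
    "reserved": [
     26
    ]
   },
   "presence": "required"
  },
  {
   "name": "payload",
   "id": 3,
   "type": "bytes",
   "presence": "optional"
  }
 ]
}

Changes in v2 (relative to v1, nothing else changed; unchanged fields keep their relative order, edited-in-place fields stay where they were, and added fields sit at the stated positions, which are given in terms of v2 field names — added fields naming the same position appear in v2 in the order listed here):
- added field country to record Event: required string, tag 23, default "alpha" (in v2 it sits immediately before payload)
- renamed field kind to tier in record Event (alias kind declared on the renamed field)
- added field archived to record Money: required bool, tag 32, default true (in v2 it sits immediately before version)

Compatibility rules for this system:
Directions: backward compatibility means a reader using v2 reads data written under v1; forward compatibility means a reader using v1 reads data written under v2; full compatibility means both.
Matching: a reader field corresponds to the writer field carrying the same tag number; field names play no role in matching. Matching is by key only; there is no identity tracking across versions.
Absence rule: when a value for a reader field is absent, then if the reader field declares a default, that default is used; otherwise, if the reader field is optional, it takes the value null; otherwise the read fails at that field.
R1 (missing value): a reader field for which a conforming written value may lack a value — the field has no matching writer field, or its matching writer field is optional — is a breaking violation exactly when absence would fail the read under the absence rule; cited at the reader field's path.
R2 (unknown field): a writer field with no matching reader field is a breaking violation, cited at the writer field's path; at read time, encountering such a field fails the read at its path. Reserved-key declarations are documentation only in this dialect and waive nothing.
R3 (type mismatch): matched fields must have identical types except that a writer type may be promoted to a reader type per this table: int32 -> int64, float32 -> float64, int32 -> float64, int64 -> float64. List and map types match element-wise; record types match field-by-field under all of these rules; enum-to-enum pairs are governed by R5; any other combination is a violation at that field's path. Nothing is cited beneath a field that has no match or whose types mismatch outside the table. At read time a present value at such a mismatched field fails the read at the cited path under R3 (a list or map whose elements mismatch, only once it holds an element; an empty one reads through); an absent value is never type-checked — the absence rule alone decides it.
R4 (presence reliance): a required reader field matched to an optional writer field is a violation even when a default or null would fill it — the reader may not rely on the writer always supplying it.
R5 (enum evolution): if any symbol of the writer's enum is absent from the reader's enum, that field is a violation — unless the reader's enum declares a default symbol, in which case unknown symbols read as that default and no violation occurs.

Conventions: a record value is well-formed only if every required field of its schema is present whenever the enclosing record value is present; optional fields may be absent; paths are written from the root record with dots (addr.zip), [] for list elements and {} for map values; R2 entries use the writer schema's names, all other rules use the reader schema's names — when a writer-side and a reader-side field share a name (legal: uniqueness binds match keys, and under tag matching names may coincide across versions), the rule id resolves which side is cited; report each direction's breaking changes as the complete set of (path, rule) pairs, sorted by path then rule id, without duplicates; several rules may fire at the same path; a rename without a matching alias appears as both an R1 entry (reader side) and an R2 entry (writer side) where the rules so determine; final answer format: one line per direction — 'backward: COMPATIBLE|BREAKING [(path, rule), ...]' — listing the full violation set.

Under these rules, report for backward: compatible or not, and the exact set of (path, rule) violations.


backward: COMPATIBLE []

arrows below run writer -> reader for Event
checking backward for Event: reader v2 against writer v1:
  tier: Priority -> Priority, writer optional; from kind
  tags: list<int32> -> list<int32>, writer optional; from tags
  contact: Money -> Money, writer required; from contact
  country: no writer-side match
  payload: bytes -> bytes, writer optional; from payload
  contact.archived: no writer-side match
  contact.version: int32 -> int32, writer optional; from contact.version
  contact.price: float64 -> float64, writer required; from contact.price
  contact.height: float32 -> float32, writer optional; from contact.height
  => no violations; backward on Event: COMPATIBLE
the rest of the Event diff is inert for this question:
  added field archived to record Money: required bool, tag 32, default true (in v2 it sits immediately before version) -> its effect on Event is confined to the forward direction, not asked
  renamed field kind to tier in record Event (alias kind declared on the renamed field) -> inert for the asked Event verdict: nothing fires
  added field country to record Event: required string, tag 23, default "alpha" (in v2 it sits immediately before payload) -> its effect on Event is confined to the forward direction, not asked


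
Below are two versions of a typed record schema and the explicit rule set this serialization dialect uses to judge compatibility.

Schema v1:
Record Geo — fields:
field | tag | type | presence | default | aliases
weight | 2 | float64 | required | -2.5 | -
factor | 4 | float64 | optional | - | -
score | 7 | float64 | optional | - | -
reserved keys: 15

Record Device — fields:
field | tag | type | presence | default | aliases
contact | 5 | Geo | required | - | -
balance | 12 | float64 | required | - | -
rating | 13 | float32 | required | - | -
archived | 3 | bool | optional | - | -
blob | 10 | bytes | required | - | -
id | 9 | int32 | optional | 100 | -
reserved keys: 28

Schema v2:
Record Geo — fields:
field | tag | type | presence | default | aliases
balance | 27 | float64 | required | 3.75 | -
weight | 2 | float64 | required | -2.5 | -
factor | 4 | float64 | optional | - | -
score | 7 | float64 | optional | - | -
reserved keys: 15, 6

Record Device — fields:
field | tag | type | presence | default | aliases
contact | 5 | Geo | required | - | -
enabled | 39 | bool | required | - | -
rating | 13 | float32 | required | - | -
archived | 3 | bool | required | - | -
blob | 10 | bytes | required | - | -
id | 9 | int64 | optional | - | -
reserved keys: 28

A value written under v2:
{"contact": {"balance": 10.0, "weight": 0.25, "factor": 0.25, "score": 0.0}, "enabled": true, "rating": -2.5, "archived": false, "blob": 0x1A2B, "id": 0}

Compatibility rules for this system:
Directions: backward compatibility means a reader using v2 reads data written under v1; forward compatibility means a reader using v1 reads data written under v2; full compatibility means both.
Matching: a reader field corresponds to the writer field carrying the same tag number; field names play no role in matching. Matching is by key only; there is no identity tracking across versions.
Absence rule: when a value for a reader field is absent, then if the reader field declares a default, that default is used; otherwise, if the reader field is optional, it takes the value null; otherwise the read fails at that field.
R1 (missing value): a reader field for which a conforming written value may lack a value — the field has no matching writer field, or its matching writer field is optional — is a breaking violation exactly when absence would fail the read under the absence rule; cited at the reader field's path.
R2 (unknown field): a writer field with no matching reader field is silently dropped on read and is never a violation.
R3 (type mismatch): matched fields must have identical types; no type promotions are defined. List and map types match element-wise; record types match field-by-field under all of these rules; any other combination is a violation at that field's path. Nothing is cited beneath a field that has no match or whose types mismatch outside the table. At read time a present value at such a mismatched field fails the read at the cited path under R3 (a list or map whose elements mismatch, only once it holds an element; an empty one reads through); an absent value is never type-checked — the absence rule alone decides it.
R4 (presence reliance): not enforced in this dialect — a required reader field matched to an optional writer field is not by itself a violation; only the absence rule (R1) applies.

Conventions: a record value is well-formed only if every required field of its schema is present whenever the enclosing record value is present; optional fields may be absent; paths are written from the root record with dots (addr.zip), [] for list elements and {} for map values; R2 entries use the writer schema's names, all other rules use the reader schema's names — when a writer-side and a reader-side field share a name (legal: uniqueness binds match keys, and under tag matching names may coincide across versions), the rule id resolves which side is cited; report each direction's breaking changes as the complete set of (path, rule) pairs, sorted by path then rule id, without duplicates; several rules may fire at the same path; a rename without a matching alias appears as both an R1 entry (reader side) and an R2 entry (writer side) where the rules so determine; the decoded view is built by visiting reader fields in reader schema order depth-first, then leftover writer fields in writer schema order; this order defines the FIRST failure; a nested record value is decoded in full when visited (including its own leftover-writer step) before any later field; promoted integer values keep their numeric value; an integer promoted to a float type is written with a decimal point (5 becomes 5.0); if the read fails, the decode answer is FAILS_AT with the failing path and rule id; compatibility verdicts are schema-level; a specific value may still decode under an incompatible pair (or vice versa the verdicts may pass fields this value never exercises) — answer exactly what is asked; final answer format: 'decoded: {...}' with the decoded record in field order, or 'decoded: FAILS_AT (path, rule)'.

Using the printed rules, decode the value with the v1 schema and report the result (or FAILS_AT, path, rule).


the writer's type comes first in each Device pair
decode walk for Device under reader schema v1:
  contact.weight := 0.25
  contact.factor := 0.25
  contact.score := 0.0
  writer contact.balance: unmatched, discarded
  read fails at balance under R1 (no fill)
  => FAILS_AT (balance, R1)
the other Device changes do not affect what is asked:
  field id in record Device: type int32 changed to int64 (its default is dropped) -> a verdict-level change on Device — the shown value reads the same
  added field enabled to record Device: required bool, tag 39 (in v2 it sits immediately before rating) -> a verdict-level change on Device — the shown value reads the same
  field archived in record Device: optional changed to required -> a verdict-level change on Device — the shown value reads the same

decoded: FAILS_AT (balance, R1)


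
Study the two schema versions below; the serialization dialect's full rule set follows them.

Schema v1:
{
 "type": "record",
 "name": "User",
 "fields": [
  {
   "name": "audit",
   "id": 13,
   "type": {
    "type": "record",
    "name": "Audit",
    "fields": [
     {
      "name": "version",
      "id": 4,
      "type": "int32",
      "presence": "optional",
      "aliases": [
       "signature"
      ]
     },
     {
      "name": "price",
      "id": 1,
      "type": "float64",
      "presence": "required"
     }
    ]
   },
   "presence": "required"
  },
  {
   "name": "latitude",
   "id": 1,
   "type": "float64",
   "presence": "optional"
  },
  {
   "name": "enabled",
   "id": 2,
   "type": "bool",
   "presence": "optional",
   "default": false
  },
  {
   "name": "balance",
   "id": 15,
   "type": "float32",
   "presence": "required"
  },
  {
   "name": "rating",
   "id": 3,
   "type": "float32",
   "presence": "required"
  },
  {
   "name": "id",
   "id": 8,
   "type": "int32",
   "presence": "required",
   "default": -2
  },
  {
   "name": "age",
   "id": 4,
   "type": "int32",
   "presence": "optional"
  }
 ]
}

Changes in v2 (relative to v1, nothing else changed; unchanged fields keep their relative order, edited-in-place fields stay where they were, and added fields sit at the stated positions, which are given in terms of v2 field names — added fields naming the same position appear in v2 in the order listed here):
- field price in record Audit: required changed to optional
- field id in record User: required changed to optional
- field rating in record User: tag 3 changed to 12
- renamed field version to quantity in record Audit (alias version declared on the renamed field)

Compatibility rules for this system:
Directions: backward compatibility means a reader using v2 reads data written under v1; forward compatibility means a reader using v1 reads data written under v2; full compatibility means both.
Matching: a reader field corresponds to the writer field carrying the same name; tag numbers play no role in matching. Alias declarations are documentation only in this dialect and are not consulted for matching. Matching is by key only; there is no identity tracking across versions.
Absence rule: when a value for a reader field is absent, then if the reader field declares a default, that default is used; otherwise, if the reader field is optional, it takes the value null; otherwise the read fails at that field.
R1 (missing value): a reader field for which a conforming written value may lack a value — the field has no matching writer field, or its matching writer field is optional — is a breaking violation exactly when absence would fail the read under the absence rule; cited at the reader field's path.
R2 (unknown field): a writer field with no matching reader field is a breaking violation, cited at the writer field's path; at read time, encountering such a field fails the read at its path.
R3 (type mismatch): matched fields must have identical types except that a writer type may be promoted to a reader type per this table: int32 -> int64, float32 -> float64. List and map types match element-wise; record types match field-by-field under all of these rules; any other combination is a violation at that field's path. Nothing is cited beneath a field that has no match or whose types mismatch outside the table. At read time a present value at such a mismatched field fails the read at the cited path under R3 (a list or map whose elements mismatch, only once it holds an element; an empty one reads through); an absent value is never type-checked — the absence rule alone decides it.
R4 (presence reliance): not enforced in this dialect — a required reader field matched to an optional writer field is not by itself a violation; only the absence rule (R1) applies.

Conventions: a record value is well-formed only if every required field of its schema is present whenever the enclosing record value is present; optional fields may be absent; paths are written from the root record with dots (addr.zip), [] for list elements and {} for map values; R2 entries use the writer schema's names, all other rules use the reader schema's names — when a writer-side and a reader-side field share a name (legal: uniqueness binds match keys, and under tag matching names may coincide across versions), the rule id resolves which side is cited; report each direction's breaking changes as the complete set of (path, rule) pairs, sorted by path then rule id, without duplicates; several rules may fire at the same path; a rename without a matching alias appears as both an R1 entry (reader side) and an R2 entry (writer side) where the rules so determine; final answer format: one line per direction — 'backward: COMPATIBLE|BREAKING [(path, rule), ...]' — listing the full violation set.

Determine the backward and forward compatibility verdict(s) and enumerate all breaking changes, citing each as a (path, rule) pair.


the writer's type comes first in each User pair
backward on User — v2 reading data written by v1:
  Audit -> Audit, writer required: audit aligns to audit
  float64 -> float64, writer optional: latitude aligns to latitude
  bool -> bool, writer optional: enabled aligns to enabled
  float32 -> float32, writer required: balance aligns to balance
  float32 -> float32, writer required: rating aligns to rating
  int32 -> int32, writer required: id aligns to id
  int32 -> int32, writer optional: age aligns to age
  audit.quantity: no writer match
  float64 -> float64, writer required: audit.price aligns to audit.price
  leftover writer field: audit.version
  violation R2 at audit.version
  => backward: BREAKING (1)
forward on User — v1 reading data written by v2:
  Audit -> Audit, writer required: audit aligns to audit
  float64 -> float64, writer optional: latitude aligns to latitude
  bool -> bool, writer optional: enabled aligns to enabled
  float32 -> float32, writer required: balance aligns to balance
  float32 -> float32, writer required: rating aligns to rating
  int32 -> int32, writer optional: id aligns to id
  int32 -> int32, writer optional: age aligns to age
  audit.version: no writer match
  float64 -> float64, writer optional: audit.price aligns to audit.price
  leftover writer field: audit.quantity
  violation R1 at audit.price
  violation R2 at audit.quantity
  => forward: BREAKING (2)

backward: BREAKING [(audit.version, R2)]; forward: BREAKING [(audit.price, R1), (audit.quantity, R2)]


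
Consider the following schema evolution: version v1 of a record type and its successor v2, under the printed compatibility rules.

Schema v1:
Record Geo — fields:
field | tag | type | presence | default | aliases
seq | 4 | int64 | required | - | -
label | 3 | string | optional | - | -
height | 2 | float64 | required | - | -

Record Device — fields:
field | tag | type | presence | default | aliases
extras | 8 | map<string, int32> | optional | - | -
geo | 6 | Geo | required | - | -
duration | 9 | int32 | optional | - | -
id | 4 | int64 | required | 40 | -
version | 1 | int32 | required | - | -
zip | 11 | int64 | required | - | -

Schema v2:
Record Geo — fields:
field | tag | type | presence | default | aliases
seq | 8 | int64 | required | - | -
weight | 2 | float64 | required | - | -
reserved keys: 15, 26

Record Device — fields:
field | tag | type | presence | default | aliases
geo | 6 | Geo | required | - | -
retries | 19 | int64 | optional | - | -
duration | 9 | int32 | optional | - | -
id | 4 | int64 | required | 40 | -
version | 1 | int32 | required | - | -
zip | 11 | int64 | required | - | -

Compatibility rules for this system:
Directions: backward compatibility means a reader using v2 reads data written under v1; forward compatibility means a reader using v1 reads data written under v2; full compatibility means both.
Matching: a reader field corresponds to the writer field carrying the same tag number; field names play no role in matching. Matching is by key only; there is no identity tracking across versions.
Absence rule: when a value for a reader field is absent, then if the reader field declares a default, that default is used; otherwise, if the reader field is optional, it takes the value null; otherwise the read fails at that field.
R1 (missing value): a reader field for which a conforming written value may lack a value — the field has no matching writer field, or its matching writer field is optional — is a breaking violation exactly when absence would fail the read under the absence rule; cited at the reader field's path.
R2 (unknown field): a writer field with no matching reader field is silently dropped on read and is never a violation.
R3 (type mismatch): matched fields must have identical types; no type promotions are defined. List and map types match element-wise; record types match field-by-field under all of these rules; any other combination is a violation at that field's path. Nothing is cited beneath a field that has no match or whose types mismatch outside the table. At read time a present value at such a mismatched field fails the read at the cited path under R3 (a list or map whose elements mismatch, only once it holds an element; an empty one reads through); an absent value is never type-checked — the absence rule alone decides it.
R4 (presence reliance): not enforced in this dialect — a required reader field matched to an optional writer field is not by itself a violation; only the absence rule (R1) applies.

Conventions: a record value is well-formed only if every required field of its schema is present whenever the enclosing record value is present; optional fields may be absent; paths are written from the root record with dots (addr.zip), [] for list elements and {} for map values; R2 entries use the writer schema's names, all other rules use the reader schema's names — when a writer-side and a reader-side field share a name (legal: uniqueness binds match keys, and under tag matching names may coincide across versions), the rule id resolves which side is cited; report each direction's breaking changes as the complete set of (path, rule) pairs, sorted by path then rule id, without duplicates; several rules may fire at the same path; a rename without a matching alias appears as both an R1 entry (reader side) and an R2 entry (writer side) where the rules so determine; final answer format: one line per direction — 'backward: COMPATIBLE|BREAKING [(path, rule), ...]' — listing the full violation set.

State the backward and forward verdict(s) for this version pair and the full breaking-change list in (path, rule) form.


each type pair in Device: writer, then reader
backward analysis of Device with v2 as reader and v1 as writer:
  writer required, Geo -> Geo: reader geo maps from writer geo
  no writer field matches reader retries
  writer optional, int32 -> int32: reader duration maps from writer duration
  writer required, int64 -> int64: reader id maps from writer id
  writer required, int32 -> int32: reader version maps from writer version
  writer required, int64 -> int64: reader zip maps from writer zip
  writer field extras has no reader counterpart
  no writer field matches reader geo.seq
  writer required, float64 -> float64: reader geo.weight maps from writer geo.height
  writer field geo.seq has no reader counterpart
  writer field geo.label has no reader counterpart
  R1 fires at geo.seq
  => backward: BREAKING (1)
forward analysis of Device with v1 as reader and v2 as writer:
  no writer field matches reader extras
  writer required, Geo -> Geo: reader geo maps from writer geo
  writer optional, int32 -> int32: reader duration maps from writer duration
  writer required, int64 -> int64: reader id maps from writer id
  writer required, int32 -> int32: reader version maps from writer version
  writer required, int64 -> int64: reader zip maps from writer zip
  writer field retries has no reader counterpart
  no writer field matches reader geo.seq
  no writer field matches reader geo.label
  writer required, float64 -> float64: reader geo.height maps from writer geo.weight
  writer field geo.seq has no reader counterpart
  R1 fires at geo.seq
  => forward: BREAKING (1)

backward: BREAKING [(geo.seq, R1)]; forward: BREAKING [(geo.seq, R1)]


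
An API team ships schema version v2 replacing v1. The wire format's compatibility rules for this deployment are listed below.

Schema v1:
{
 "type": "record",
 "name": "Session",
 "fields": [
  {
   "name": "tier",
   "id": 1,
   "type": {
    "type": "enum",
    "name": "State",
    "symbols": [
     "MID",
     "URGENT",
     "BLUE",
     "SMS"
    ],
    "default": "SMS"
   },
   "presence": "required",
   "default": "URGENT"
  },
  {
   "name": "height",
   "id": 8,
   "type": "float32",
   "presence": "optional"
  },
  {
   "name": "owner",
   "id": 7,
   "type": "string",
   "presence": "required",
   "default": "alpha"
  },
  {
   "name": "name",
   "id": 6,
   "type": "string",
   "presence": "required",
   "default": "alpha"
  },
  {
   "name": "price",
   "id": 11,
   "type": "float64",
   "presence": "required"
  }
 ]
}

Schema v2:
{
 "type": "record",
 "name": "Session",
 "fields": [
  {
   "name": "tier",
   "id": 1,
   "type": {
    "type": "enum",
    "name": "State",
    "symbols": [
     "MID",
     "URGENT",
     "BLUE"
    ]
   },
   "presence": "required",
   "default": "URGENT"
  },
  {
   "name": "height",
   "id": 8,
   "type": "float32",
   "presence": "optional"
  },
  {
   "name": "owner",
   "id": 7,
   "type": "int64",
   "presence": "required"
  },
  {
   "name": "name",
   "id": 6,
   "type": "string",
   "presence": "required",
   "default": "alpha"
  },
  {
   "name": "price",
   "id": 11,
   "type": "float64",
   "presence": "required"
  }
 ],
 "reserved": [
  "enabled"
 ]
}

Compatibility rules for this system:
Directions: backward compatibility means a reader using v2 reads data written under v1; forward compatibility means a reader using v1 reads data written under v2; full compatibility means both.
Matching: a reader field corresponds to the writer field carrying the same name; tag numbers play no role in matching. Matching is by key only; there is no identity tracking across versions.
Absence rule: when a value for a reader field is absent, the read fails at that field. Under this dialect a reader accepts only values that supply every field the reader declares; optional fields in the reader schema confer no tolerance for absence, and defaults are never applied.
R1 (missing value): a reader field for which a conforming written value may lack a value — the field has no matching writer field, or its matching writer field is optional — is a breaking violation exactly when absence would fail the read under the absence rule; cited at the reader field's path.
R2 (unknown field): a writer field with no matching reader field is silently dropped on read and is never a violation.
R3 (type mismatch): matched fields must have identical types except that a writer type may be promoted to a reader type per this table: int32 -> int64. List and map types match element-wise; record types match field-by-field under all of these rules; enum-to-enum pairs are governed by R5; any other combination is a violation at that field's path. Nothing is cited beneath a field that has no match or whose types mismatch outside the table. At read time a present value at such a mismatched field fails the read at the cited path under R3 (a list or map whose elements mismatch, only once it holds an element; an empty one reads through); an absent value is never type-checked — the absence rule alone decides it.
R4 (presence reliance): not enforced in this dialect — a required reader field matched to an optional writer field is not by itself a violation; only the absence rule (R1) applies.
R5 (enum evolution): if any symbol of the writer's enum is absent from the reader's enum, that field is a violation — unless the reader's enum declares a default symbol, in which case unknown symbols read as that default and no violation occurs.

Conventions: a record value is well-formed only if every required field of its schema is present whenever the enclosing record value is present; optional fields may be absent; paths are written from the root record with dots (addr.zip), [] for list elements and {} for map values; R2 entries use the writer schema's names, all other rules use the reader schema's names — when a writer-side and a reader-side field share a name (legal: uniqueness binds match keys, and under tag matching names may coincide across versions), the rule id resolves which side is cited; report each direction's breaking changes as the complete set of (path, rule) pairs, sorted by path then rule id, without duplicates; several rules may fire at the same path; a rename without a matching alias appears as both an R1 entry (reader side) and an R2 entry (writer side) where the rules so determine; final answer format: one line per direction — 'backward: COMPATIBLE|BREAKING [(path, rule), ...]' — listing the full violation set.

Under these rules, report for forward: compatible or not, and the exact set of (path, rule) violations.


the writer's type comes first in each Session pair
forward for Session (reader v1, writer v2):
  tier: State -> State, writer required; from tier
  height: float32 -> float32, writer optional; from height
  owner: int64 -> string, writer required; from owner
  name: string -> string, writer required; from name
  price: float64 -> float64, writer required; from price
  breaking: (height, R1)
  breaking: (owner, R3)
  forward on Session therefore BREAKING (2)
the other Session changes do not affect what is asked:
  enum State (field tier in record Session): symbol SMS removed (it was the default; the default is cleared) -> its effect on Session is confined to the backward direction, not asked

forward: BREAKING [(height, R1), (owner, R3)]


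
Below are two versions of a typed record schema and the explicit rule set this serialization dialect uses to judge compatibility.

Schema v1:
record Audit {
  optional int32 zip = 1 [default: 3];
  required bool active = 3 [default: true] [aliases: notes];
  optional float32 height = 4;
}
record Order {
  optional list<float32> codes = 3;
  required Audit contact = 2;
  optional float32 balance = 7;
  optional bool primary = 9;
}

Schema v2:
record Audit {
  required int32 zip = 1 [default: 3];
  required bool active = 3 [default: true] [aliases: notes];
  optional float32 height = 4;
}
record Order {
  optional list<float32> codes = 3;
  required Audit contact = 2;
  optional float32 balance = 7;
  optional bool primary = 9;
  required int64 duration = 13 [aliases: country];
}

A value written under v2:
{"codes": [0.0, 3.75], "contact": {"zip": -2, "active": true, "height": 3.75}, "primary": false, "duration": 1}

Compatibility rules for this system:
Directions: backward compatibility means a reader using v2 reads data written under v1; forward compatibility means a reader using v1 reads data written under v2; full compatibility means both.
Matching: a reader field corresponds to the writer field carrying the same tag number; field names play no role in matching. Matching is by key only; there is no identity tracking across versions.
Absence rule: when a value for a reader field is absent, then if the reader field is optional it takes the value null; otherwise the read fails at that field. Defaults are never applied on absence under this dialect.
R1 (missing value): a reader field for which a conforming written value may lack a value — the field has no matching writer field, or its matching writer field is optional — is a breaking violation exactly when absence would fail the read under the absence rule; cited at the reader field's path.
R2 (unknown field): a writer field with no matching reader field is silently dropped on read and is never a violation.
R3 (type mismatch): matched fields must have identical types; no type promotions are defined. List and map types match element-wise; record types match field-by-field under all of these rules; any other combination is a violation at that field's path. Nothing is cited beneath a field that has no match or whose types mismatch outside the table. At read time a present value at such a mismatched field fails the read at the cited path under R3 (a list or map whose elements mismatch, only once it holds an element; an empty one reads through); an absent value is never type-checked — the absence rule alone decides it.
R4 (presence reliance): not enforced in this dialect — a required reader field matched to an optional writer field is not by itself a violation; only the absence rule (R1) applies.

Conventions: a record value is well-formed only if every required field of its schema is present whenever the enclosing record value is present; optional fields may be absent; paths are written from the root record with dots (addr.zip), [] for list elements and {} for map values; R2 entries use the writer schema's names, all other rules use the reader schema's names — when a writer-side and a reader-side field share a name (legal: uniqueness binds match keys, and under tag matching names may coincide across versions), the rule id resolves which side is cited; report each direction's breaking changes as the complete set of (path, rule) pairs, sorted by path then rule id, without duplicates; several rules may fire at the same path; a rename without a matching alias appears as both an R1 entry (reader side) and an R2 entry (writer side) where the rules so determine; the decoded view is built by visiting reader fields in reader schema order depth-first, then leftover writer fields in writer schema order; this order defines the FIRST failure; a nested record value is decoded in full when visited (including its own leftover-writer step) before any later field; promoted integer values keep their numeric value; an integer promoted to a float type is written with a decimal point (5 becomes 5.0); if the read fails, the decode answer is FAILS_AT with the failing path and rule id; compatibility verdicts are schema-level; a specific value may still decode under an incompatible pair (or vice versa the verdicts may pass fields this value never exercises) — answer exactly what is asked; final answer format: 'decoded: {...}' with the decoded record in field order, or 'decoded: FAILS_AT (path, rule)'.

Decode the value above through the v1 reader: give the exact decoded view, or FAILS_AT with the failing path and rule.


arrows below run writer -> reader for Order
migrating the Order value to v1:
  codes := [0.0, 3.75]
  contact.zip := -2
  contact.active := true
  contact.height := 3.75
  balance := null (not supplied -> null)
  primary := false
  writer duration: unmatched, discarded
  => decoded: {"codes": [0.0, 3.75], "contact": {"zip": -2, "active": true, "height": 3.75}, "balance": null, "primary": false}
ruling out the remaining Order differences:
  field zip in record Audit: optional changed to required -> changes Order's schema-level verdicts only — the decode of this value is the same
  added field duration to record Order: required int64, tag 13 (in v2 it sits last) -> changes Order's schema-level verdicts only — the decode of this value is the same

decoded: {"codes": [0.0, 3.75], "contact": {"zip": -2, "active": true, "height": 3.75}, "balance": null, "primary": false}


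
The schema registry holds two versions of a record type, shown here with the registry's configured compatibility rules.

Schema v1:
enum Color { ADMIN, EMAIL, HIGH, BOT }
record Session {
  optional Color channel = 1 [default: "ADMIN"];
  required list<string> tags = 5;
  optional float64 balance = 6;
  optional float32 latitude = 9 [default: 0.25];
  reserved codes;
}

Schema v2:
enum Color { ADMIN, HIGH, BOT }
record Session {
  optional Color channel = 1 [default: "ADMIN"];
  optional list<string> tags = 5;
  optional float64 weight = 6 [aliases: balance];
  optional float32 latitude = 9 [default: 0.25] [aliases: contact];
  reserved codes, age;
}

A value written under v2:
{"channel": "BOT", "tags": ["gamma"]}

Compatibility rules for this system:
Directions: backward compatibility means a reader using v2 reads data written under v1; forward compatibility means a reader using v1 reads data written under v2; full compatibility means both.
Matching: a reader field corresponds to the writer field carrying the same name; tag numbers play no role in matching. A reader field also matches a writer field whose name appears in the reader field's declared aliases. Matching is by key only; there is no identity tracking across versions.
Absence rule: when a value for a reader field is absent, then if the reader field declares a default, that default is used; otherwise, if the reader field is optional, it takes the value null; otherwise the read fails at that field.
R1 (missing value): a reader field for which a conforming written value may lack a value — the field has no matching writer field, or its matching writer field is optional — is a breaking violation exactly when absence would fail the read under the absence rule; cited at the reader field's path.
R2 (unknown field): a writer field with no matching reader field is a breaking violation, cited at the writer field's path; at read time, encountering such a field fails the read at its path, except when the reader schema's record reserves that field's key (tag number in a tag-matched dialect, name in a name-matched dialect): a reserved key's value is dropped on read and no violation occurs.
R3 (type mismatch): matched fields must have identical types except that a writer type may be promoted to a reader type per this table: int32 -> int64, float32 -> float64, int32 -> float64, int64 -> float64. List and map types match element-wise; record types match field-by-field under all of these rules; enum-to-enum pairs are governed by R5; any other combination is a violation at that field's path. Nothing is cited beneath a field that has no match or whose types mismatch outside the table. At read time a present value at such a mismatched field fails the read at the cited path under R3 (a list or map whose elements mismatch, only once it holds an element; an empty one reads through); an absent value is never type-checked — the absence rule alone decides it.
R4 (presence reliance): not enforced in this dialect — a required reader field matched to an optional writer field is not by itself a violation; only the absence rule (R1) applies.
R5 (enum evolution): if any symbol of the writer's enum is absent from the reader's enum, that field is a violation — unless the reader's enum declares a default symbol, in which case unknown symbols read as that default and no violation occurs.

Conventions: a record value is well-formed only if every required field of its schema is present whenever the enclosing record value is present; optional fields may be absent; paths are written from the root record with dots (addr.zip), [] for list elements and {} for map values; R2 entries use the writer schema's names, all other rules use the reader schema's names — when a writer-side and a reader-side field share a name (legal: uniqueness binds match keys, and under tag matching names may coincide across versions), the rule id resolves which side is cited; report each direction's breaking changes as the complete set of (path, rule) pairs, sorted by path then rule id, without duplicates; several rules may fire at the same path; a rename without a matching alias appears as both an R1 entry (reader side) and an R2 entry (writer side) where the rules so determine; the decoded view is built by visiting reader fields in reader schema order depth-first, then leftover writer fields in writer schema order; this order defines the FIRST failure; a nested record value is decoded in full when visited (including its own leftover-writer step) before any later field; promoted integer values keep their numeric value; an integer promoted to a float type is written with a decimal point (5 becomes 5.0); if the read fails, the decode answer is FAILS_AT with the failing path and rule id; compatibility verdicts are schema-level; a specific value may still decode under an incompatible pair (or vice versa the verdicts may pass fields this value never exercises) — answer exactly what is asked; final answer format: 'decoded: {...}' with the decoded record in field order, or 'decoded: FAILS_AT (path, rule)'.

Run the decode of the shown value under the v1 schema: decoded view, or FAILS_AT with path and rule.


decoded: {"channel": "BOT", "tags": ["gamma"], "balance": null, "latitude": 0.25}

the writer's type comes first in each Session pair
migrating the Session value to v1:
  channel := "BOT"
  tags := ["gamma"]
  balance := null (missing; optional => null)
  latitude := 0.25 (missing; default applied)
  => decoded: {"channel": "BOT", "tags": ["gamma"], "balance": null, "latitude": 0.25}
the rest of the Session diff is inert for this question:
  enum Color (field channel in record Session): symbol EMAIL removed -> shifts the Session verdicts, not this decode
  renamed field balance to weight in record Session (alias balance declared on the renamed field) -> shifts the Session verdicts, not this decode
  field tags in record Session: required changed to optional -> shifts the Session verdicts, not this decode
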